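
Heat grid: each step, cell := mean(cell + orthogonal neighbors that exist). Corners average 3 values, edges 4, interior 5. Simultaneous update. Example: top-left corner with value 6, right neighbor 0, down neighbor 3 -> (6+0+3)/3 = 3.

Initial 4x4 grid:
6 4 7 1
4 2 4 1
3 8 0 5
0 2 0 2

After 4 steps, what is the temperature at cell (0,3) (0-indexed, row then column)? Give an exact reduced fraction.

Step 1: cell (0,3) = 3
Step 2: cell (0,3) = 13/4
Step 3: cell (0,3) = 127/40
Step 4: cell (0,3) = 3949/1200
Full grid after step 4:
  263767/64800 860191/216000 2033/576 3949/1200
  413303/108000 642457/180000 33151/10000 8441/2880
  341411/108000 139819/45000 485297/180000 564251/216000
  22901/8100 276761/108000 265333/108000 145727/64800

Answer: 3949/1200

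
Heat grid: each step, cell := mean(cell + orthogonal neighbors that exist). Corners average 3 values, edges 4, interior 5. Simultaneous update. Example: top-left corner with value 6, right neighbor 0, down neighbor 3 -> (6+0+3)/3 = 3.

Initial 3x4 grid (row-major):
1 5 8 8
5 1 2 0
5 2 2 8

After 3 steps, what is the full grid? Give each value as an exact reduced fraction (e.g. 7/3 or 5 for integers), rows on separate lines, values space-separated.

After step 1:
  11/3 15/4 23/4 16/3
  3 3 13/5 9/2
  4 5/2 7/2 10/3
After step 2:
  125/36 97/24 523/120 187/36
  41/12 297/100 387/100 473/120
  19/6 13/4 179/60 34/9
After step 3:
  787/216 6679/1800 7859/1800 2429/540
  11723/3600 10529/3000 5437/1500 30211/7200
  59/18 1237/400 12493/3600 3853/1080

Answer: 787/216 6679/1800 7859/1800 2429/540
11723/3600 10529/3000 5437/1500 30211/7200
59/18 1237/400 12493/3600 3853/1080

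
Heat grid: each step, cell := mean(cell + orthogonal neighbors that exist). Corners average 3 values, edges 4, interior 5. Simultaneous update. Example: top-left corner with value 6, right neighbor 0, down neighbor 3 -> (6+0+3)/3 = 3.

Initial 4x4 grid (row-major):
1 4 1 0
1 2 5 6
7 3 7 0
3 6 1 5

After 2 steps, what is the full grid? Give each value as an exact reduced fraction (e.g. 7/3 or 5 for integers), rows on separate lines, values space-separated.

Answer: 9/4 19/8 331/120 91/36
45/16 339/100 313/100 827/240
199/48 359/100 433/100 249/80
145/36 55/12 33/10 15/4

Derivation:
After step 1:
  2 2 5/2 7/3
  11/4 3 21/5 11/4
  7/2 5 16/5 9/2
  16/3 13/4 19/4 2
After step 2:
  9/4 19/8 331/120 91/36
  45/16 339/100 313/100 827/240
  199/48 359/100 433/100 249/80
  145/36 55/12 33/10 15/4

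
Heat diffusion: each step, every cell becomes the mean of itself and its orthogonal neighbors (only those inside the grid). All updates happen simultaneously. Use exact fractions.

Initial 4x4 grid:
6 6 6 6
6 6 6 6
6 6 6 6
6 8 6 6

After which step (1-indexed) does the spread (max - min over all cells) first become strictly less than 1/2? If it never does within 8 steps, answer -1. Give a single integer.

Step 1: max=20/3, min=6, spread=2/3
Step 2: max=391/60, min=6, spread=31/60
Step 3: max=3451/540, min=6, spread=211/540
  -> spread < 1/2 first at step 3
Step 4: max=340843/54000, min=6, spread=16843/54000
Step 5: max=3054643/486000, min=27079/4500, spread=130111/486000
Step 6: max=91122367/14580000, min=1627159/270000, spread=3255781/14580000
Step 7: max=2724753691/437400000, min=1631107/270000, spread=82360351/437400000
Step 8: max=81483316891/13122000000, min=294106441/48600000, spread=2074577821/13122000000

Answer: 3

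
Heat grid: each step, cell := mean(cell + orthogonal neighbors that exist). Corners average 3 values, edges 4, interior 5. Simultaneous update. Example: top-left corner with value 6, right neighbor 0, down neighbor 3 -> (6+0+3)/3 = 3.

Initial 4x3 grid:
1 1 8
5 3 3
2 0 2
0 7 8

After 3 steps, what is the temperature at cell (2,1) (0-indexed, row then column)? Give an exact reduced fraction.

Step 1: cell (2,1) = 14/5
Step 2: cell (2,1) = 279/100
Step 3: cell (2,1) = 9683/3000
Full grid after step 3:
  5819/2160 45229/14400 1219/360
  9631/3600 1091/375 8479/2400
  197/75 9683/3000 25837/7200
  737/240 49139/14400 538/135

Answer: 9683/3000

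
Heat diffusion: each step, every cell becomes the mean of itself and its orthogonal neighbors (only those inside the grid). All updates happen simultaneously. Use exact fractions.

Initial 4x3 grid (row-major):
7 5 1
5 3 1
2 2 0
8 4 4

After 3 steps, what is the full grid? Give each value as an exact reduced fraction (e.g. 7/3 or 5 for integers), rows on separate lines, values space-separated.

Answer: 4601/1080 523/150 1523/540
7111/1800 3287/1000 8647/3600
3563/900 4643/1500 9227/3600
532/135 25439/7200 3041/1080

Derivation:
After step 1:
  17/3 4 7/3
  17/4 16/5 5/4
  17/4 11/5 7/4
  14/3 9/2 8/3
After step 2:
  167/36 19/5 91/36
  521/120 149/50 32/15
  461/120 159/50 59/30
  161/36 421/120 107/36
After step 3:
  4601/1080 523/150 1523/540
  7111/1800 3287/1000 8647/3600
  3563/900 4643/1500 9227/3600
  532/135 25439/7200 3041/1080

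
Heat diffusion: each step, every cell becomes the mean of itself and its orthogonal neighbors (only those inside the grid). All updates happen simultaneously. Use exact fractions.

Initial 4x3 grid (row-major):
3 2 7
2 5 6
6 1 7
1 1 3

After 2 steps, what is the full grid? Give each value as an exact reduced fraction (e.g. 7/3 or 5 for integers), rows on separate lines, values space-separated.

Answer: 127/36 887/240 31/6
361/120 217/50 187/40
79/24 309/100 109/24
20/9 71/24 113/36

Derivation:
After step 1:
  7/3 17/4 5
  4 16/5 25/4
  5/2 4 17/4
  8/3 3/2 11/3
After step 2:
  127/36 887/240 31/6
  361/120 217/50 187/40
  79/24 309/100 109/24
  20/9 71/24 113/36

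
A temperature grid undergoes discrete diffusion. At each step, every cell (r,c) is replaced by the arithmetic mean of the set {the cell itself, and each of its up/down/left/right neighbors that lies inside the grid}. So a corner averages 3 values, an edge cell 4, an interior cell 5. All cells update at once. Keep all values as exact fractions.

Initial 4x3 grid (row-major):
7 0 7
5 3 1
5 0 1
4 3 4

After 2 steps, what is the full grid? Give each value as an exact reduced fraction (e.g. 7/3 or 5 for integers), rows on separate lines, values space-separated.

After step 1:
  4 17/4 8/3
  5 9/5 3
  7/2 12/5 3/2
  4 11/4 8/3
After step 2:
  53/12 763/240 119/36
  143/40 329/100 269/120
  149/40 239/100 287/120
  41/12 709/240 83/36

Answer: 53/12 763/240 119/36
143/40 329/100 269/120
149/40 239/100 287/120
41/12 709/240 83/36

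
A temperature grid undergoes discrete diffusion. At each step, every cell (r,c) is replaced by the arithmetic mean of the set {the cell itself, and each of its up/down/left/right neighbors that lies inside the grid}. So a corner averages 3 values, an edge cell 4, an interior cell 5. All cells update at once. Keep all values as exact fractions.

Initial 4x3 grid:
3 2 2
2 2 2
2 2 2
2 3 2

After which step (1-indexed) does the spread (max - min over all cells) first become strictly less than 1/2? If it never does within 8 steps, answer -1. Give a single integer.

Step 1: max=7/3, min=2, spread=1/3
  -> spread < 1/2 first at step 1
Step 2: max=547/240, min=2, spread=67/240
Step 3: max=2401/1080, min=299/144, spread=317/2160
Step 4: max=1897051/864000, min=25123/12000, spread=17639/172800
Step 5: max=17028641/7776000, min=5474087/2592000, spread=30319/388800
Step 6: max=1016072959/466560000, min=330466853/155520000, spread=61681/1166400
Step 7: max=60867026981/27993600000, min=245278567/115200000, spread=1580419/34992000
Step 8: max=3642638194879/1679616000000, min=1195392014293/559872000000, spread=7057769/209952000

Answer: 1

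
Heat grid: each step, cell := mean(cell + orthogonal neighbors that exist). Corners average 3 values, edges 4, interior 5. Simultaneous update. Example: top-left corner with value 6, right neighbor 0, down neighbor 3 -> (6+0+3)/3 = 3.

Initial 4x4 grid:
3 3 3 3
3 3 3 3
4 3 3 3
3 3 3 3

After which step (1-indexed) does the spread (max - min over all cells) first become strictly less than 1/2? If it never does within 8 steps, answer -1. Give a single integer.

Answer: 1

Derivation:
Step 1: max=10/3, min=3, spread=1/3
  -> spread < 1/2 first at step 1
Step 2: max=391/120, min=3, spread=31/120
Step 3: max=3451/1080, min=3, spread=211/1080
Step 4: max=340843/108000, min=3, spread=16843/108000
Step 5: max=3054643/972000, min=27079/9000, spread=130111/972000
Step 6: max=91122367/29160000, min=1627159/540000, spread=3255781/29160000
Step 7: max=2724753691/874800000, min=1631107/540000, spread=82360351/874800000
Step 8: max=81483316891/26244000000, min=294106441/97200000, spread=2074577821/26244000000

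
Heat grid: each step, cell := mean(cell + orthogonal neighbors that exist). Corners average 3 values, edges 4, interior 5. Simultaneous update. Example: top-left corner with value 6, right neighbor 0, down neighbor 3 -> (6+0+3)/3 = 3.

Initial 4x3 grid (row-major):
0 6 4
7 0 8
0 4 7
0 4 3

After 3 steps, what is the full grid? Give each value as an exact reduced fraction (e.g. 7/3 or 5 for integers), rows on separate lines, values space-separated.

Answer: 97/27 5449/1440 227/48
2147/720 4903/1200 2113/480
1057/360 673/200 6443/1440
1069/432 3197/960 211/54

Derivation:
After step 1:
  13/3 5/2 6
  7/4 5 19/4
  11/4 3 11/2
  4/3 11/4 14/3
After step 2:
  103/36 107/24 53/12
  83/24 17/5 85/16
  53/24 19/5 215/48
  41/18 47/16 155/36
After step 3:
  97/27 5449/1440 227/48
  2147/720 4903/1200 2113/480
  1057/360 673/200 6443/1440
  1069/432 3197/960 211/54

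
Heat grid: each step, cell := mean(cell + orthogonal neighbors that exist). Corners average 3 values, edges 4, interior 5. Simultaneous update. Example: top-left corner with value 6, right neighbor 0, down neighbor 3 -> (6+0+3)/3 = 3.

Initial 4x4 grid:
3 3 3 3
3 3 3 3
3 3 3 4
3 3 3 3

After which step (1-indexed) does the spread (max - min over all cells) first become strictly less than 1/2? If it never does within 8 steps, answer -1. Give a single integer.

Answer: 1

Derivation:
Step 1: max=10/3, min=3, spread=1/3
  -> spread < 1/2 first at step 1
Step 2: max=391/120, min=3, spread=31/120
Step 3: max=3451/1080, min=3, spread=211/1080
Step 4: max=340843/108000, min=3, spread=16843/108000
Step 5: max=3054643/972000, min=27079/9000, spread=130111/972000
Step 6: max=91122367/29160000, min=1627159/540000, spread=3255781/29160000
Step 7: max=2724753691/874800000, min=1631107/540000, spread=82360351/874800000
Step 8: max=81483316891/26244000000, min=294106441/97200000, spread=2074577821/26244000000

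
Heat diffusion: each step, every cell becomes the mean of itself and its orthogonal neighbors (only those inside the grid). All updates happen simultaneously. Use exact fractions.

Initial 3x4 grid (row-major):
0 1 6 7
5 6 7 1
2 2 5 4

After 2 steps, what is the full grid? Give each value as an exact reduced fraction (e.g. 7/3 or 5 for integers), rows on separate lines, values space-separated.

Answer: 17/6 147/40 109/24 44/9
249/80 389/100 237/50 71/16
10/3 309/80 199/48 151/36

Derivation:
After step 1:
  2 13/4 21/4 14/3
  13/4 21/5 5 19/4
  3 15/4 9/2 10/3
After step 2:
  17/6 147/40 109/24 44/9
  249/80 389/100 237/50 71/16
  10/3 309/80 199/48 151/36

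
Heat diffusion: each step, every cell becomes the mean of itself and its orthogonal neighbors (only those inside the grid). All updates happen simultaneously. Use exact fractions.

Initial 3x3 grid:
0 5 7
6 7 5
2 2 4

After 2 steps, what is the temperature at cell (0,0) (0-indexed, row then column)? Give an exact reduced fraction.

Step 1: cell (0,0) = 11/3
Step 2: cell (0,0) = 73/18
Full grid after step 2:
  73/18 229/48 97/18
  63/16 23/5 241/48
  65/18 63/16 79/18

Answer: 73/18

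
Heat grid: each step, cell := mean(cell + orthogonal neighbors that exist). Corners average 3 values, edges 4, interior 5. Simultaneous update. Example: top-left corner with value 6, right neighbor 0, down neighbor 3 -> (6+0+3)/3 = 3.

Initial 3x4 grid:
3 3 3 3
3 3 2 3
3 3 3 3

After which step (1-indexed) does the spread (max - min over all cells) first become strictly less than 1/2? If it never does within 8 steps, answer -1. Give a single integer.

Answer: 1

Derivation:
Step 1: max=3, min=11/4, spread=1/4
  -> spread < 1/2 first at step 1
Step 2: max=3, min=277/100, spread=23/100
Step 3: max=1187/400, min=13589/4800, spread=131/960
Step 4: max=21209/7200, min=123049/43200, spread=841/8640
Step 5: max=4226627/1440000, min=49297949/17280000, spread=56863/691200
Step 6: max=37890457/12960000, min=445025659/155520000, spread=386393/6220800
Step 7: max=15131641187/5184000000, min=178230276869/62208000000, spread=26795339/497664000
Step 8: max=906033850333/311040000000, min=10713624285871/3732480000000, spread=254051069/5971968000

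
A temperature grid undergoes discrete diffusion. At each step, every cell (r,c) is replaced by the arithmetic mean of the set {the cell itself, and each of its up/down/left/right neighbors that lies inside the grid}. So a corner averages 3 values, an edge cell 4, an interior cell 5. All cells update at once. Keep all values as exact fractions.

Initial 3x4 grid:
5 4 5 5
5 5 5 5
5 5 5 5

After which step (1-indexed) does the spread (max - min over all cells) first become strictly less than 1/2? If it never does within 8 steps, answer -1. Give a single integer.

Step 1: max=5, min=14/3, spread=1/3
  -> spread < 1/2 first at step 1
Step 2: max=5, min=569/120, spread=31/120
Step 3: max=5, min=5189/1080, spread=211/1080
Step 4: max=8953/1800, min=523103/108000, spread=14077/108000
Step 5: max=536317/108000, min=4719593/972000, spread=5363/48600
Step 6: max=297131/60000, min=142059191/29160000, spread=93859/1166400
Step 7: max=480663533/97200000, min=8537725519/1749600000, spread=4568723/69984000
Step 8: max=14398381111/2916000000, min=513099564371/104976000000, spread=8387449/167961600

Answer: 1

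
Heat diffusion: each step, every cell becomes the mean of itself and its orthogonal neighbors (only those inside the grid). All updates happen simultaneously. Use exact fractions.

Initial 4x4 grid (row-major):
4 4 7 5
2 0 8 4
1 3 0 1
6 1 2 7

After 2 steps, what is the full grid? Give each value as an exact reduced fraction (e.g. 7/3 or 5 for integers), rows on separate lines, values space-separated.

After step 1:
  10/3 15/4 6 16/3
  7/4 17/5 19/5 9/2
  3 1 14/5 3
  8/3 3 5/2 10/3
After step 2:
  53/18 989/240 1133/240 95/18
  689/240 137/50 41/10 499/120
  101/48 66/25 131/50 409/120
  26/9 55/24 349/120 53/18

Answer: 53/18 989/240 1133/240 95/18
689/240 137/50 41/10 499/120
101/48 66/25 131/50 409/120
26/9 55/24 349/120 53/18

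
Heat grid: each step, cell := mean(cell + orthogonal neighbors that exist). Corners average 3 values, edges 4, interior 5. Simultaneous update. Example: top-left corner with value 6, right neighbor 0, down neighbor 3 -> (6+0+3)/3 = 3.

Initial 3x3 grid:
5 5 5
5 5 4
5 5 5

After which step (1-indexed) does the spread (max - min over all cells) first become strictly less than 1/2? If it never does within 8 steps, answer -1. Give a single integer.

Answer: 1

Derivation:
Step 1: max=5, min=14/3, spread=1/3
  -> spread < 1/2 first at step 1
Step 2: max=5, min=1133/240, spread=67/240
Step 3: max=993/200, min=10363/2160, spread=1807/10800
Step 4: max=26639/5400, min=4162037/864000, spread=33401/288000
Step 5: max=2656609/540000, min=37650067/7776000, spread=3025513/38880000
Step 6: max=141244051/28800000, min=15087073133/3110400000, spread=53531/995328
Step 7: max=38088883949/7776000000, min=907087074151/186624000000, spread=450953/11943936
Step 8: max=4564591389481/933120000000, min=54478296439397/11197440000000, spread=3799043/143327232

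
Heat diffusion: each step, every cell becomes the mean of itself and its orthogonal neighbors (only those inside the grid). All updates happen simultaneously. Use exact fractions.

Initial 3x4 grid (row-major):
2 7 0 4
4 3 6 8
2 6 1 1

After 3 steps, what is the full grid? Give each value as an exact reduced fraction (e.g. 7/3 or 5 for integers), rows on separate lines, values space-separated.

Answer: 2093/540 26603/7200 9901/2400 359/90
51091/14400 11977/3000 11257/3000 58951/14400
2699/720 4213/1200 1733/450 8021/2160

Derivation:
After step 1:
  13/3 3 17/4 4
  11/4 26/5 18/5 19/4
  4 3 7/2 10/3
After step 2:
  121/36 1007/240 297/80 13/3
  977/240 351/100 213/50 941/240
  13/4 157/40 403/120 139/36
After step 3:
  2093/540 26603/7200 9901/2400 359/90
  51091/14400 11977/3000 11257/3000 58951/14400
  2699/720 4213/1200 1733/450 8021/2160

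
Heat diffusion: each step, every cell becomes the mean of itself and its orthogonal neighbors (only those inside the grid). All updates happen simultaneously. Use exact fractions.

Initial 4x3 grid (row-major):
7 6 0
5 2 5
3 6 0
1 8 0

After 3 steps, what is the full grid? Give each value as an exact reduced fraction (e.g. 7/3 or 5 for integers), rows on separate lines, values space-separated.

Answer: 3341/720 57407/14400 7813/2160
637/150 23923/6000 5719/1800
1219/300 21223/6000 1441/450
907/240 51167/14400 6733/2160

Derivation:
After step 1:
  6 15/4 11/3
  17/4 24/5 7/4
  15/4 19/5 11/4
  4 15/4 8/3
After step 2:
  14/3 1093/240 55/18
  47/10 367/100 389/120
  79/20 377/100 329/120
  23/6 853/240 55/18
After step 3:
  3341/720 57407/14400 7813/2160
  637/150 23923/6000 5719/1800
  1219/300 21223/6000 1441/450
  907/240 51167/14400 6733/2160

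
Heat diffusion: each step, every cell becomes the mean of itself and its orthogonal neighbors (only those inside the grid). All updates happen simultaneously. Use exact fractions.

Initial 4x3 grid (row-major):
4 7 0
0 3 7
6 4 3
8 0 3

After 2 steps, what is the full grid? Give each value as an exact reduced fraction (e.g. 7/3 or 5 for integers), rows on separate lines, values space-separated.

Answer: 125/36 481/120 137/36
937/240 87/25 491/120
937/240 199/50 127/40
155/36 817/240 10/3

Derivation:
After step 1:
  11/3 7/2 14/3
  13/4 21/5 13/4
  9/2 16/5 17/4
  14/3 15/4 2
After step 2:
  125/36 481/120 137/36
  937/240 87/25 491/120
  937/240 199/50 127/40
  155/36 817/240 10/3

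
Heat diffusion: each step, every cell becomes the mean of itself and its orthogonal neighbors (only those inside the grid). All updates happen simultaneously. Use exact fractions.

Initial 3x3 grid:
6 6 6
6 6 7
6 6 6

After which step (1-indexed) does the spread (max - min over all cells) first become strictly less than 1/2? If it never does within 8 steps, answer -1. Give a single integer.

Step 1: max=19/3, min=6, spread=1/3
  -> spread < 1/2 first at step 1
Step 2: max=1507/240, min=6, spread=67/240
Step 3: max=13397/2160, min=1207/200, spread=1807/10800
Step 4: max=5341963/864000, min=32761/5400, spread=33401/288000
Step 5: max=47885933/7776000, min=3283391/540000, spread=3025513/38880000
Step 6: max=19127326867/3110400000, min=175555949/28800000, spread=53531/995328
Step 7: max=1145776925849/186624000000, min=47447116051/7776000000, spread=450953/11943936
Step 8: max=68693543560603/11197440000000, min=5699728610519/933120000000, spread=3799043/143327232

Answer: 1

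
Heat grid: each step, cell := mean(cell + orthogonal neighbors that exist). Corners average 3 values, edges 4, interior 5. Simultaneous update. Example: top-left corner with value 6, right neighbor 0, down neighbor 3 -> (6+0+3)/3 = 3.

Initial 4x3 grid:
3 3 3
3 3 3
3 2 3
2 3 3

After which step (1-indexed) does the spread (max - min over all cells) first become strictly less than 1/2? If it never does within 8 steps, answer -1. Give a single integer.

Answer: 2

Derivation:
Step 1: max=3, min=5/2, spread=1/2
Step 2: max=3, min=23/9, spread=4/9
  -> spread < 1/2 first at step 2
Step 3: max=1187/400, min=19291/7200, spread=83/288
Step 4: max=21209/7200, min=174031/64800, spread=337/1296
Step 5: max=1400449/480000, min=10603979/3888000, spread=7396579/38880000
Step 6: max=37656727/12960000, min=639537961/233280000, spread=61253/373248
Step 7: max=2246521943/777600000, min=38640858599/13996800000, spread=14372291/111974400
Step 8: max=134332507837/46656000000, min=2327689427941/839808000000, spread=144473141/1343692800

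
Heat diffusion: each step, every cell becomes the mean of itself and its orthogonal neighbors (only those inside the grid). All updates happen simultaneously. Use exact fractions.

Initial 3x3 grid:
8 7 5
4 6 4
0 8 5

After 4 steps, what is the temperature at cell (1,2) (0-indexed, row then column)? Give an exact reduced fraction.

Answer: 390041/72000

Derivation:
Step 1: cell (1,2) = 5
Step 2: cell (1,2) = 109/20
Step 3: cell (1,2) = 2151/400
Step 4: cell (1,2) = 390041/72000
Full grid after step 4:
  88997/16200 2418371/432000 361463/64800
  2276371/432000 1914379/360000 390041/72000
  216317/43200 4420117/864000 672701/129600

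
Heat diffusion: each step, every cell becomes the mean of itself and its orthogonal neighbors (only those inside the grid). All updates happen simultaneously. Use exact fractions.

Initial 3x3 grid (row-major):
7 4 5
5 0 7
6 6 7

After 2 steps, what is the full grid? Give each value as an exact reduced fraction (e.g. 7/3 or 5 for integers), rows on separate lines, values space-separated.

Answer: 83/18 143/30 169/36
199/40 112/25 423/80
179/36 1289/240 97/18

Derivation:
After step 1:
  16/3 4 16/3
  9/2 22/5 19/4
  17/3 19/4 20/3
After step 2:
  83/18 143/30 169/36
  199/40 112/25 423/80
  179/36 1289/240 97/18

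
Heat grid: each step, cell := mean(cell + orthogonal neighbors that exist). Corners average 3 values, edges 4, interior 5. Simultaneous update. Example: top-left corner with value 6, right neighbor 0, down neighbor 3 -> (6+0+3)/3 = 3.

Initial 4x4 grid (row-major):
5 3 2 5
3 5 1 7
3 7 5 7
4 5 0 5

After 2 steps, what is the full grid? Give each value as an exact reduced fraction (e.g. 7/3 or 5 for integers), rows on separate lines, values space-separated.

After step 1:
  11/3 15/4 11/4 14/3
  4 19/5 4 5
  17/4 5 4 6
  4 4 15/4 4
After step 2:
  137/36 419/120 91/24 149/36
  943/240 411/100 391/100 59/12
  69/16 421/100 91/20 19/4
  49/12 67/16 63/16 55/12

Answer: 137/36 419/120 91/24 149/36
943/240 411/100 391/100 59/12
69/16 421/100 91/20 19/4
49/12 67/16 63/16 55/12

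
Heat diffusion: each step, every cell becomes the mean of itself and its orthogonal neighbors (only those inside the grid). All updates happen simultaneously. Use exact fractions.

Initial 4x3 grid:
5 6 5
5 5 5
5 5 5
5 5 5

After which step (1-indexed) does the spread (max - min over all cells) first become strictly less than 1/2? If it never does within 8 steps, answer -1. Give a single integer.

Answer: 1

Derivation:
Step 1: max=16/3, min=5, spread=1/3
  -> spread < 1/2 first at step 1
Step 2: max=1267/240, min=5, spread=67/240
Step 3: max=11237/2160, min=5, spread=437/2160
Step 4: max=4477531/864000, min=5009/1000, spread=29951/172800
Step 5: max=40095821/7776000, min=16954/3375, spread=206761/1555200
Step 6: max=16008195571/3110400000, min=27165671/5400000, spread=14430763/124416000
Step 7: max=958227741689/186624000000, min=2177652727/432000000, spread=139854109/1492992000
Step 8: max=57409671890251/11197440000000, min=196251228977/38880000000, spread=7114543559/89579520000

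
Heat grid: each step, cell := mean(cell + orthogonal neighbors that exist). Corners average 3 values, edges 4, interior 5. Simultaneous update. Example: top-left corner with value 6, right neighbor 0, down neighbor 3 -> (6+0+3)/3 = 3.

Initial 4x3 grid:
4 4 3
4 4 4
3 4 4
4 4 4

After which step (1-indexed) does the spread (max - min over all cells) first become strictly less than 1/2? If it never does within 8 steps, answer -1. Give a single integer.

Answer: 1

Derivation:
Step 1: max=4, min=11/3, spread=1/3
  -> spread < 1/2 first at step 1
Step 2: max=4, min=67/18, spread=5/18
Step 3: max=2821/720, min=4109/1080, spread=49/432
Step 4: max=84431/21600, min=493931/129600, spread=2531/25920
Step 5: max=838609/216000, min=198246911/51840000, spread=3019249/51840000
Step 6: max=75360949/19440000, min=198483289/51840000, spread=297509/6220800
Step 7: max=1127714479/291600000, min=715339200791/186624000000, spread=6398065769/186624000000
Step 8: max=45066621049/11664000000, min=2146750535227/559872000000, spread=131578201/4478976000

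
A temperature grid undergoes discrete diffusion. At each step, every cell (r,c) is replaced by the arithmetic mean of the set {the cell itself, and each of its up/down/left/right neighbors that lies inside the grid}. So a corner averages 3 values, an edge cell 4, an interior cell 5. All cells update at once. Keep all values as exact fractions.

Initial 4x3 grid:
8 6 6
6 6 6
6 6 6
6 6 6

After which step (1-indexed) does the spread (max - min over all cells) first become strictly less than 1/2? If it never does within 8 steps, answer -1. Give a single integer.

Answer: 3

Derivation:
Step 1: max=20/3, min=6, spread=2/3
Step 2: max=59/9, min=6, spread=5/9
Step 3: max=689/108, min=6, spread=41/108
  -> spread < 1/2 first at step 3
Step 4: max=81977/12960, min=6, spread=4217/12960
Step 5: max=4874749/777600, min=21679/3600, spread=38417/155520
Step 6: max=291136211/46656000, min=434597/72000, spread=1903471/9331200
Step 7: max=17397149089/2799360000, min=13075759/2160000, spread=18038617/111974400
Step 8: max=1041037782851/167961600000, min=1179326759/194400000, spread=883978523/6718464000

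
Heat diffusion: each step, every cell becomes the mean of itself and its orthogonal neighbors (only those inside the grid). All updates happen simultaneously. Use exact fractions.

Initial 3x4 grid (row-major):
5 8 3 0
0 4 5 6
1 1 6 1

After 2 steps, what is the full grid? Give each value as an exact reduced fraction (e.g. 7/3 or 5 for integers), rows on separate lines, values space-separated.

After step 1:
  13/3 5 4 3
  5/2 18/5 24/5 3
  2/3 3 13/4 13/3
After step 2:
  71/18 127/30 21/5 10/3
  111/40 189/50 373/100 227/60
  37/18 631/240 923/240 127/36

Answer: 71/18 127/30 21/5 10/3
111/40 189/50 373/100 227/60
37/18 631/240 923/240 127/36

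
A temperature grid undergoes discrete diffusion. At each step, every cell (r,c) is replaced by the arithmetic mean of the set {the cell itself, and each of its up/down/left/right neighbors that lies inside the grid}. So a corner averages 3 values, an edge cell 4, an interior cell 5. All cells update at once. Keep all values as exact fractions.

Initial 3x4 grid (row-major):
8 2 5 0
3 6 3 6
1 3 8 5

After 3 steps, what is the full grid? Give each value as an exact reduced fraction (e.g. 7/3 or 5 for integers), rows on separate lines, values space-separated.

After step 1:
  13/3 21/4 5/2 11/3
  9/2 17/5 28/5 7/2
  7/3 9/2 19/4 19/3
After step 2:
  169/36 929/240 1021/240 29/9
  437/120 93/20 79/20 191/40
  34/9 899/240 1271/240 175/36
After step 3:
  8789/2160 6289/1440 5507/1440 8821/2160
  1207/288 2383/600 917/200 2017/480
  8039/2160 6289/1440 6427/1440 10751/2160

Answer: 8789/2160 6289/1440 5507/1440 8821/2160
1207/288 2383/600 917/200 2017/480
8039/2160 6289/1440 6427/1440 10751/2160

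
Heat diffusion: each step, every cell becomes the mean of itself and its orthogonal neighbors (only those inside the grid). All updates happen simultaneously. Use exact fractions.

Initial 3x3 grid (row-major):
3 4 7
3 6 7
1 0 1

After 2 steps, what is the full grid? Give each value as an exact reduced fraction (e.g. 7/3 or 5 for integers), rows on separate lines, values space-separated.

After step 1:
  10/3 5 6
  13/4 4 21/4
  4/3 2 8/3
After step 2:
  139/36 55/12 65/12
  143/48 39/10 215/48
  79/36 5/2 119/36

Answer: 139/36 55/12 65/12
143/48 39/10 215/48
79/36 5/2 119/36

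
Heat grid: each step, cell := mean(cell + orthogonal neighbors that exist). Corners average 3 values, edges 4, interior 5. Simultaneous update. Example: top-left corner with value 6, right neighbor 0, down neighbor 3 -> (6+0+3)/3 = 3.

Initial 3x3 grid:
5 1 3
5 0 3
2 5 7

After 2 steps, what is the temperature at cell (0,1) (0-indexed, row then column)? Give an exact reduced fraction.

Answer: 221/80

Derivation:
Step 1: cell (0,1) = 9/4
Step 2: cell (0,1) = 221/80
Full grid after step 2:
  107/36 221/80 47/18
  101/30 74/25 803/240
  7/2 153/40 47/12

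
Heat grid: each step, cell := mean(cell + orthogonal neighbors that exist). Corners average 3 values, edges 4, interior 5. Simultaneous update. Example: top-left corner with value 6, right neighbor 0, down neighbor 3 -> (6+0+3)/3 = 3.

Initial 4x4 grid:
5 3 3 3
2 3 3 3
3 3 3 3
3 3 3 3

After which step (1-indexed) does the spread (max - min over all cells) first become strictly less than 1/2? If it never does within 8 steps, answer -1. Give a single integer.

Answer: 2

Derivation:
Step 1: max=7/2, min=11/4, spread=3/4
Step 2: max=121/36, min=291/100, spread=203/450
  -> spread < 1/2 first at step 2
Step 3: max=11479/3600, min=887/300, spread=167/720
Step 4: max=102589/32400, min=16009/5400, spread=1307/6480
Step 5: max=3032887/972000, min=804419/270000, spread=684893/4860000
Step 6: max=90552223/29160000, min=645817/216000, spread=210433/1822500
Step 7: max=2700463219/874800000, min=50551/16875, spread=79899379/874800000
Step 8: max=80755462939/26244000000, min=14578476331/4860000000, spread=5079226879/65610000000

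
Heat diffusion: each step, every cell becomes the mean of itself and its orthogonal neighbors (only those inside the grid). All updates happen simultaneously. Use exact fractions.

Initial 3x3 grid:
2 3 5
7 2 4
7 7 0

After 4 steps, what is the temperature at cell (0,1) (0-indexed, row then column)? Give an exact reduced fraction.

Answer: 15829/4000

Derivation:
Step 1: cell (0,1) = 3
Step 2: cell (0,1) = 39/10
Step 3: cell (0,1) = 2213/600
Step 4: cell (0,1) = 15829/4000
Full grid after step 4:
  89207/21600 15829/4000 156739/43200
  646469/144000 1458593/360000 3340189/864000
  33019/7200 949141/216000 513317/129600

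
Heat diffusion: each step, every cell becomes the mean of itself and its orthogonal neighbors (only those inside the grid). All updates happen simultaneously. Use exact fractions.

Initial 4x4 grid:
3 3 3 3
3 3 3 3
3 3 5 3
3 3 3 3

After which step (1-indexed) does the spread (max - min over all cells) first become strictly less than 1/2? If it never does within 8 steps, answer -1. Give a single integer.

Step 1: max=7/2, min=3, spread=1/2
Step 2: max=86/25, min=3, spread=11/25
  -> spread < 1/2 first at step 2
Step 3: max=3967/1200, min=3, spread=367/1200
Step 4: max=17771/5400, min=913/300, spread=1337/5400
Step 5: max=527669/162000, min=27469/9000, spread=33227/162000
Step 6: max=15794327/4860000, min=166049/54000, spread=849917/4860000
Step 7: max=471114347/145800000, min=2498533/810000, spread=21378407/145800000
Step 8: max=14088462371/4374000000, min=752688343/243000000, spread=540072197/4374000000

Answer: 2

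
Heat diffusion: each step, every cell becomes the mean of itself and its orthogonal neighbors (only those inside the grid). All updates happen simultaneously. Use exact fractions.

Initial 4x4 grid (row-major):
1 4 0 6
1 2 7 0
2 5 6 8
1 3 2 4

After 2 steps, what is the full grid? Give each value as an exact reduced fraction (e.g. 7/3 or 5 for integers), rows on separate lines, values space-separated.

Answer: 7/4 59/20 11/4 23/6
191/80 273/100 219/50 59/16
187/80 18/5 409/100 1201/240
7/3 121/40 503/120 155/36

Derivation:
After step 1:
  2 7/4 17/4 2
  3/2 19/5 3 21/4
  9/4 18/5 28/5 9/2
  2 11/4 15/4 14/3
After step 2:
  7/4 59/20 11/4 23/6
  191/80 273/100 219/50 59/16
  187/80 18/5 409/100 1201/240
  7/3 121/40 503/120 155/36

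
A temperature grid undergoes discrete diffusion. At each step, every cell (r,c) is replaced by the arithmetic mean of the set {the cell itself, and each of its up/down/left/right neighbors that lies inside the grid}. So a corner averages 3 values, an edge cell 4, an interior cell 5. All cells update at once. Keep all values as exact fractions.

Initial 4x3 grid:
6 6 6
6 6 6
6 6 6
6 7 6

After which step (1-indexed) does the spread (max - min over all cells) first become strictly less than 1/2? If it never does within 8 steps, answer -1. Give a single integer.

Answer: 1

Derivation:
Step 1: max=19/3, min=6, spread=1/3
  -> spread < 1/2 first at step 1
Step 2: max=1507/240, min=6, spread=67/240
Step 3: max=13397/2160, min=6, spread=437/2160
Step 4: max=5341531/864000, min=6009/1000, spread=29951/172800
Step 5: max=47871821/7776000, min=20329/3375, spread=206761/1555200
Step 6: max=19118595571/3110400000, min=32565671/5400000, spread=14430763/124416000
Step 7: max=1144851741689/186624000000, min=2609652727/432000000, spread=139854109/1492992000
Step 8: max=68607111890251/11197440000000, min=235131228977/38880000000, spread=7114543559/89579520000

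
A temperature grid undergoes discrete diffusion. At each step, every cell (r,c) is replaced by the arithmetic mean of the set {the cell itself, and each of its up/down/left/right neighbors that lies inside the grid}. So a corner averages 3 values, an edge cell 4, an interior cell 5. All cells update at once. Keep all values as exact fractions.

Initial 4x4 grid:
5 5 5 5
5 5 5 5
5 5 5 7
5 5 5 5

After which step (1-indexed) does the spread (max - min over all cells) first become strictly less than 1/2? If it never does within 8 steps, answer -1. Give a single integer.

Answer: 3

Derivation:
Step 1: max=17/3, min=5, spread=2/3
Step 2: max=331/60, min=5, spread=31/60
Step 3: max=2911/540, min=5, spread=211/540
  -> spread < 1/2 first at step 3
Step 4: max=286843/54000, min=5, spread=16843/54000
Step 5: max=2568643/486000, min=22579/4500, spread=130111/486000
Step 6: max=76542367/14580000, min=1357159/270000, spread=3255781/14580000
Step 7: max=2287353691/437400000, min=1361107/270000, spread=82360351/437400000
Step 8: max=68361316891/13122000000, min=245506441/48600000, spread=2074577821/13122000000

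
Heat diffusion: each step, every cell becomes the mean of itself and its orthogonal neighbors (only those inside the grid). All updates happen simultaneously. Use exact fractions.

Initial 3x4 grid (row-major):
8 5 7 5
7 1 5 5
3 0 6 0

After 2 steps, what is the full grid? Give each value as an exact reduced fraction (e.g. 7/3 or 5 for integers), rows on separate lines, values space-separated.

After step 1:
  20/3 21/4 11/2 17/3
  19/4 18/5 24/5 15/4
  10/3 5/2 11/4 11/3
After step 2:
  50/9 1261/240 1273/240 179/36
  367/80 209/50 102/25 1073/240
  127/36 731/240 823/240 61/18

Answer: 50/9 1261/240 1273/240 179/36
367/80 209/50 102/25 1073/240
127/36 731/240 823/240 61/18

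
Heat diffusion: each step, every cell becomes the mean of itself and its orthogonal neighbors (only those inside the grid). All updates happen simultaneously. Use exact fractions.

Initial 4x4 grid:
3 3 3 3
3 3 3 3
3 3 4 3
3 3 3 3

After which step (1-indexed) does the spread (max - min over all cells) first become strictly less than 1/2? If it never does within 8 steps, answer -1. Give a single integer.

Answer: 1

Derivation:
Step 1: max=13/4, min=3, spread=1/4
  -> spread < 1/2 first at step 1
Step 2: max=161/50, min=3, spread=11/50
Step 3: max=7567/2400, min=3, spread=367/2400
Step 4: max=33971/10800, min=1813/600, spread=1337/10800
Step 5: max=1013669/324000, min=54469/18000, spread=33227/324000
Step 6: max=30374327/9720000, min=328049/108000, spread=849917/9720000
Step 7: max=908514347/291600000, min=4928533/1620000, spread=21378407/291600000
Step 8: max=27210462371/8748000000, min=1481688343/486000000, spread=540072197/8748000000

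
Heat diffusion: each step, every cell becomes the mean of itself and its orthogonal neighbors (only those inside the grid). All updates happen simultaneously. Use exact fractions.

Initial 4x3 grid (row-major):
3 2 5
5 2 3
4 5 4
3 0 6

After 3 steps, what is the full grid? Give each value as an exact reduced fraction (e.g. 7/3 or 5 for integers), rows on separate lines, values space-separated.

Answer: 7319/2160 737/225 1841/540
24209/7200 21097/6000 6221/1800
25169/7200 20287/6000 13297/3600
1393/432 25039/7200 749/216

Derivation:
After step 1:
  10/3 3 10/3
  7/2 17/5 7/2
  17/4 3 9/2
  7/3 7/2 10/3
After step 2:
  59/18 49/15 59/18
  869/240 82/25 221/60
  157/48 373/100 43/12
  121/36 73/24 34/9
After step 3:
  7319/2160 737/225 1841/540
  24209/7200 21097/6000 6221/1800
  25169/7200 20287/6000 13297/3600
  1393/432 25039/7200 749/216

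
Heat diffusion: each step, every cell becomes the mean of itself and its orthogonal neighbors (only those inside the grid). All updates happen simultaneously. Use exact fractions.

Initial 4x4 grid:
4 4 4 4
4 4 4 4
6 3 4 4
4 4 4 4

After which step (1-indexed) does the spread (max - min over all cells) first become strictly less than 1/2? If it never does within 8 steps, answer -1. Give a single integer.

Step 1: max=14/3, min=15/4, spread=11/12
Step 2: max=1057/240, min=311/80, spread=31/60
Step 3: max=4601/1080, min=7887/2000, spread=17101/54000
  -> spread < 1/2 first at step 3
Step 4: max=905413/216000, min=47533/12000, spread=49819/216000
Step 5: max=4040279/972000, min=859051/216000, spread=349099/1944000
Step 6: max=802410487/194400000, min=21521653/5400000, spread=27630979/194400000
Step 7: max=3598764341/874800000, min=431344939/108000000, spread=1048703351/8748000000
Step 8: max=107579246669/26244000000, min=648458689/162000000, spread=2528939051/26244000000

Answer: 3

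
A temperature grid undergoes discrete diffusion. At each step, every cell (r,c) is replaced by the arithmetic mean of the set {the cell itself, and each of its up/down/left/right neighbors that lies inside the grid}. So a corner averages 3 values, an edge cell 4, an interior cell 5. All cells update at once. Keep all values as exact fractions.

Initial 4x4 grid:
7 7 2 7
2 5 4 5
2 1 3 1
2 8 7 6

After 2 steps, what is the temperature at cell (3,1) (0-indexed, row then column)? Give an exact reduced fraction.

Answer: 183/40

Derivation:
Step 1: cell (3,1) = 9/2
Step 2: cell (3,1) = 183/40
Full grid after step 2:
  175/36 1163/240 1123/240 167/36
  893/240 413/100 401/100 247/60
  271/80 341/100 411/100 119/30
  41/12 183/40 551/120 173/36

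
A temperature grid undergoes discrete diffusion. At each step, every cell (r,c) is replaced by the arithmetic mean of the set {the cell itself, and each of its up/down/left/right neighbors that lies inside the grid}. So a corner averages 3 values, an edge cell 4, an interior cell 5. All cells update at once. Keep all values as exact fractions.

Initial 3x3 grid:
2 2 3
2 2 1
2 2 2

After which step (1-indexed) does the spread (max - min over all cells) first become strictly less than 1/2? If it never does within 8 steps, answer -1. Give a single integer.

Answer: 2

Derivation:
Step 1: max=9/4, min=5/3, spread=7/12
Step 2: max=25/12, min=28/15, spread=13/60
  -> spread < 1/2 first at step 2
Step 3: max=9827/4800, min=253/135, spread=7483/43200
Step 4: max=87457/43200, min=207779/108000, spread=21727/216000
Step 5: max=11522681/5760000, min=1876289/972000, spread=10906147/155520000
Step 6: max=310334713/155520000, min=227079941/116640000, spread=36295/746496
Step 7: max=18530162411/9331200000, min=3414684163/1749600000, spread=305773/8957952
Step 8: max=1109682305617/559872000000, min=822199420619/419904000000, spread=2575951/107495424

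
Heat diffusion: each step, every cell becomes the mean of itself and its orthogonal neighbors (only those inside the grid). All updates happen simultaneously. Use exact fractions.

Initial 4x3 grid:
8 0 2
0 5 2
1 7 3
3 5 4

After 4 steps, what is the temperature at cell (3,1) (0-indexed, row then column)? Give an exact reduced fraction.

Step 1: cell (3,1) = 19/4
Step 2: cell (3,1) = 319/80
Step 3: cell (3,1) = 247/64
Step 4: cell (3,1) = 72713/19200
Full grid after step 4:
  79843/25920 3771/1280 76973/25920
  5483/1728 25961/8000 1363/432
  50081/14400 28201/8000 13039/3600
  2083/576 72713/19200 2209/576

Answer: 72713/19200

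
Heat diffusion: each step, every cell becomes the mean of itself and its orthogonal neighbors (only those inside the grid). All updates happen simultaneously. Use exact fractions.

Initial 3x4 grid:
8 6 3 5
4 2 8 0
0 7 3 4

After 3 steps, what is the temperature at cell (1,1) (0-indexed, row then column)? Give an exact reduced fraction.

Step 1: cell (1,1) = 27/5
Step 2: cell (1,1) = 397/100
Step 3: cell (1,1) = 27823/6000
Full grid after step 3:
  3553/720 10897/2400 33031/7200 4061/1080
  30151/7200 27823/6000 1939/500 19259/4800
  559/135 13733/3600 3757/900 7667/2160

Answer: 27823/6000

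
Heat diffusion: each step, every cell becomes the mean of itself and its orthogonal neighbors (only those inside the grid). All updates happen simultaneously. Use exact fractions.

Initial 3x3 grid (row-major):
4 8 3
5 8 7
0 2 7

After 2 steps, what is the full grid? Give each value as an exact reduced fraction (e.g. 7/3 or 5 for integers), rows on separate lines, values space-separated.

Answer: 47/9 281/48 6
73/16 53/10 283/48
65/18 215/48 95/18

Derivation:
After step 1:
  17/3 23/4 6
  17/4 6 25/4
  7/3 17/4 16/3
After step 2:
  47/9 281/48 6
  73/16 53/10 283/48
  65/18 215/48 95/18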